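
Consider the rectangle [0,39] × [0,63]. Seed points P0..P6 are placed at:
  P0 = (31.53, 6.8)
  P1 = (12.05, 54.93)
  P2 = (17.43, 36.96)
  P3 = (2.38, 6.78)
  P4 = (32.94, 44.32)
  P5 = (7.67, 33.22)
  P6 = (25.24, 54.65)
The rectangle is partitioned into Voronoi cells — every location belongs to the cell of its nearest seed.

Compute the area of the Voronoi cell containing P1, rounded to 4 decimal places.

Area of P1's cell: 327.8230

1. box [0,39]×[0,63]: [(0, 0) (39, 0) (39, 63) (0, 63)]
2. ⊥bis P1·P0 via (21.79,30.865): [(0, 22.0458) (39, 37.8305) (39, 63) (0, 63)]  |A|=1289.4121
3. ⊥bis P1·P2 via (14.74,45.945): [(0, 41.532) (39, 53.2081) (39, 63) (0, 63)]  |A|=609.5666
4. ⊥bis P1·P3 via (7.215,30.855): [(0, 41.532) (39, 53.2081) (39, 63) (0, 63)]  |A|=609.5666
5. ⊥bis P1·P4 via (22.495,49.625): [(0, 41.532) (21.6814, 48.0232) (29.2881, 63) (0, 63)]  |A|=452.0499
6. ⊥bis P1·P5 via (9.86,44.075): [(0, 46.0643) (9.0439, 44.2397) (21.6814, 48.0232) (29.2881, 63) (0, 63)]  |A|=431.5554
7. ⊥bis P1·P6 via (18.645,54.79): [(0, 46.0643) (9.0439, 44.2397) (18.481, 47.065) (18.8193, 63) (0, 63)]  |A|=327.823
8. canonical 5-gon: [(0, 46.0643) (9.0439, 44.2397) (18.481, 47.065) (18.8193, 63) (0, 63)]
9. shoelace: 327.823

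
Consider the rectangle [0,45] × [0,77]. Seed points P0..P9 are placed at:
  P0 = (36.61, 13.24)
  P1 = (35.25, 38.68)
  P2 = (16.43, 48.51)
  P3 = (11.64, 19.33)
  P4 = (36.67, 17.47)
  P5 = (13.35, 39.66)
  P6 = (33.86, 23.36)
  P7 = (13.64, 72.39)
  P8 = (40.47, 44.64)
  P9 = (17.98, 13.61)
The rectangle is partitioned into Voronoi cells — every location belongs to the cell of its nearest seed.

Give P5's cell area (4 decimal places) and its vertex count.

1. box [0,45]×[0,77]: [(0, 0) (45, 0) (45, 77) (0, 77)]
2. ⊥bis P5·P0 via (24.98,26.45): [(0, 4.4578) (45, 44.0755) (45, 77) (0, 77)]  |A|=2373.0019
3. ⊥bis P5·P1 via (24.3,39.17): [(0, 4.4578) (23.6796, 25.3051) (25.9928, 77) (0, 77)]  |A|=1530.733
4. ⊥bis P5·P2 via (14.89,44.085): [(0, 49.2671) (0, 4.4578) (23.6796, 25.3051) (24.3723, 40.785)]  |A|=722.1095
5. ⊥bis P5·P3 via (12.495,29.495): [(0, 49.2671) (0, 30.546) (23.8244, 28.5421) (24.3723, 40.785)]  |A|=374.5264
6. ⊥bis P5·P4 via (25.01,28.565): [(0, 49.2671) (0, 30.546) (23.8244, 28.5421) (24.3723, 40.785)]  |A|=374.5264
7. ⊥bis P5·P6 via (23.605,31.51): [(0, 49.2671) (0, 30.546) (21.4078, 28.7453) (23.9782, 31.9796) (24.3723, 40.785)]  |A|=370.3571
8. ⊥bis P5·P7 via (13.495,56.025): [(0, 49.2671) (0, 30.546) (21.4078, 28.7453) (23.9782, 31.9796) (24.3723, 40.785)]  |A|=370.3571
9. ⊥bis P5·P8 via (26.91,42.15): [(0, 49.2671) (0, 30.546) (21.4078, 28.7453) (23.9782, 31.9796) (24.3723, 40.785)]  |A|=370.3571
10. ⊥bis P5·P9 via (15.665,26.635): [(0, 49.2671) (0, 30.546) (21.4078, 28.7453) (23.9782, 31.9796) (24.3723, 40.785)]  |A|=370.3571
11. canonical 5-gon: [(0, 49.2671) (0, 30.546) (21.4078, 28.7453) (23.9782, 31.9796) (24.3723, 40.785)]
12. shoelace: 370.3571

Area of P5's cell: 370.3571 (5 vertices)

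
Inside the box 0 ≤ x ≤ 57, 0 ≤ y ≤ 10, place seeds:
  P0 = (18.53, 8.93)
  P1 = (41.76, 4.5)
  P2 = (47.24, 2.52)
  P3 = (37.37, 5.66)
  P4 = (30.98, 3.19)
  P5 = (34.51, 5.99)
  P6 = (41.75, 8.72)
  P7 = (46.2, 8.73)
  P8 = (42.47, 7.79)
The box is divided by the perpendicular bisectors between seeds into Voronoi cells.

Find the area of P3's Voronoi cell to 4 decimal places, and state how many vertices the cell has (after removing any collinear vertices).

Area of P3's cell: 31.0641 (6 vertices)

1. box [0,57]×[0,10]: [(0, 0) (57, 0) (57, 10) (0, 10)]
2. ⊥bis P3·P0 via (27.95,7.295): [(26.6838, 0) (57, 0) (57, 10) (28.4195, 10)]  |A|=294.4834
3. ⊥bis P3·P1 via (39.565,5.08): [(26.6838, 0) (38.2227, 0) (40.865, 10) (28.4195, 10)]  |A|=119.922
4. ⊥bis P3·P2 via (42.305,4.09): [(26.6838, 0) (38.2227, 0) (40.865, 10) (28.4195, 10)]  |A|=119.922
5. ⊥bis P3·P4 via (34.175,4.425): [(35.8854, 0) (38.2227, 0) (40.865, 10) (32.02, 10)]  |A|=55.9112
6. ⊥bis P3·P5 via (35.94,5.825): [(35.4099, 1.2304) (35.8854, 0) (38.2227, 0) (40.865, 10) (36.4217, 10)]  |A|=36.6106
7. ⊥bis P3·P6 via (39.56,7.19): [(35.4099, 1.2304) (35.8854, 0) (38.2227, 0) (39.9682, 6.6058) (37.5968, 10) (36.4217, 10)]  |A|=31.0641
8. ⊥bis P3·P7 via (41.785,7.195): [(35.4099, 1.2304) (35.8854, 0) (38.2227, 0) (39.9682, 6.6058) (37.5968, 10) (36.4217, 10)]  |A|=31.0641
9. ⊥bis P3·P8 via (39.92,6.725): [(35.4099, 1.2304) (35.8854, 0) (38.2227, 0) (39.9682, 6.6058) (37.5968, 10) (36.4217, 10)]  |A|=31.0641
10. canonical 6-gon: [(35.4099, 1.2304) (35.8854, 0) (38.2227, 0) (39.9682, 6.6058) (37.5968, 10) (36.4217, 10)]
11. shoelace: 31.0641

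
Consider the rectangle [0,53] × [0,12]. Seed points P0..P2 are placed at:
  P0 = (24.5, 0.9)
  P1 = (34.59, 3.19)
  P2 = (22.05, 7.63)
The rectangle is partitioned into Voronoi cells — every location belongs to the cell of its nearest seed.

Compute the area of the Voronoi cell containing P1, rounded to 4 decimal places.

Area of P1's cell: 282.4718

1. box [0,53]×[0,12]: [(0, 0) (53, 0) (53, 12) (0, 12)]
2. ⊥bis P1·P0 via (29.545,2.045): [(30.0091, 0) (53, 0) (53, 12) (27.2856, 12)]  |A|=292.2314
3. ⊥bis P1·P2 via (28.32,5.41): [(28.6011, 6.2039) (30.0091, 0) (53, 0) (53, 12) (30.6533, 12)]  |A|=282.4718
4. canonical 5-gon: [(28.6011, 6.2039) (30.0091, 0) (53, 0) (53, 12) (30.6533, 12)]
5. shoelace: 282.4718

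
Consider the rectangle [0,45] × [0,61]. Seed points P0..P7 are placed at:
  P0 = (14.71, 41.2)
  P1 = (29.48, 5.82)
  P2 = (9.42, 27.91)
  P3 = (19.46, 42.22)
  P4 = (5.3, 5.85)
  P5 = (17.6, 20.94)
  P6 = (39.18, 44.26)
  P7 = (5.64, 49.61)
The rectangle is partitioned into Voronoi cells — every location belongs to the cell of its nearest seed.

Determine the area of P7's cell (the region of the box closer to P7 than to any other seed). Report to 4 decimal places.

1. box [0,45]×[0,61]: [(0, 0) (45, 0) (45, 61) (0, 61)]
2. ⊥bis P7·P0 via (10.175,45.405): [(0, 34.4315) (24.6352, 61) (0, 61)]  |A|=327.2602
3. ⊥bis P7·P1 via (17.56,27.715): [(0, 34.4315) (24.6352, 61) (0, 61)]  |A|=327.2602
4. ⊥bis P7·P2 via (7.53,38.76): [(0, 37.4483) (3.3362, 38.0295) (24.6352, 61) (0, 61)]  |A|=322.2279
5. ⊥bis P7·P3 via (12.55,45.915): [(0, 37.4483) (3.3362, 38.0295) (15.1414, 50.7611) (20.6164, 61) (0, 61)]  |A|=301.6542
6. ⊥bis P7·P4 via (5.47,27.73): [(0, 37.4483) (3.3362, 38.0295) (15.1414, 50.7611) (20.6164, 61) (0, 61)]  |A|=301.6542
7. ⊥bis P7·P5 via (11.62,35.275): [(0, 37.4483) (3.3362, 38.0295) (15.1414, 50.7611) (20.6164, 61) (0, 61)]  |A|=301.6542
8. ⊥bis P7·P6 via (22.41,46.935): [(0, 37.4483) (3.3362, 38.0295) (15.1414, 50.7611) (20.6164, 61) (0, 61)]  |A|=301.6542
9. canonical 5-gon: [(0, 37.4483) (3.3362, 38.0295) (15.1414, 50.7611) (20.6164, 61) (0, 61)]
10. shoelace: 301.6542

Area of P7's cell: 301.6542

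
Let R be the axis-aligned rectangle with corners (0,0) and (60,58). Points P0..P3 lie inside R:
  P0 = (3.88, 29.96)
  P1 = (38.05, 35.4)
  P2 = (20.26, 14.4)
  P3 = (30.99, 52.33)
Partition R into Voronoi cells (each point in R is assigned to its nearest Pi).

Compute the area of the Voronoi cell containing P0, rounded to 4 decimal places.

1. box [0,60]×[0,58]: [(0, 0) (60, 0) (60, 58) (0, 58)]
2. ⊥bis P0·P1 via (20.965,32.68): [(0, 0) (26.1678, 0) (16.934, 58) (0, 58)]  |A|=1249.9505
3. ⊥bis P0·P2 via (12.07,22.18): [(0, 9.4739) (21.1199, 31.7069) (16.934, 58) (0, 58)]  |A|=735.0572
4. ⊥bis P0·P3 via (17.435,41.145): [(0, 9.4739) (21.1199, 31.7069) (20.1391, 37.868) (3.527, 58) (0, 58)]  |A|=600.1025
5. canonical 5-gon: [(0, 9.4739) (21.1199, 31.7069) (20.1391, 37.868) (3.527, 58) (0, 58)]
6. shoelace: 600.1025

Area of P0's cell: 600.1025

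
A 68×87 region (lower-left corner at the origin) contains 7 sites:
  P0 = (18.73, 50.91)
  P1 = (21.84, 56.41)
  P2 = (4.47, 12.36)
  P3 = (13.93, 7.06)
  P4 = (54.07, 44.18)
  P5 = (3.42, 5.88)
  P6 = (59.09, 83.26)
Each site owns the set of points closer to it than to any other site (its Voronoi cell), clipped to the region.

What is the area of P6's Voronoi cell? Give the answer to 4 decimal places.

Area of P6's cell: 732.4013

1. box [0,68]×[0,87]: [(0, 0) (68, 0) (68, 87) (0, 87)]
2. ⊥bis P6·P0 via (38.91,67.085): [(68, 30.7922) (68, 87) (22.9474, 87)]  |A|=1266.1538
3. ⊥bis P6·P1 via (40.465,69.835): [(68, 31.6347) (68, 87) (28.0924, 87)]  |A|=1104.7493
4. ⊥bis P6·P2 via (31.78,47.81): [(68, 31.6347) (68, 87) (28.0924, 87)]  |A|=1104.7493
5. ⊥bis P6·P3 via (36.51,45.16): [(68, 31.6347) (68, 87) (28.0924, 87)]  |A|=1104.7493
6. ⊥bis P6·P4 via (56.58,63.72): [(43.6781, 65.3773) (68, 62.2531) (68, 87) (28.0924, 87)]  |A|=732.4013
7. ⊥bis P6·P5 via (31.255,44.57): [(43.6781, 65.3773) (68, 62.2531) (68, 87) (28.0924, 87)]  |A|=732.4013
8. canonical 4-gon: [(43.6781, 65.3773) (68, 62.2531) (68, 87) (28.0924, 87)]
9. shoelace: 732.4013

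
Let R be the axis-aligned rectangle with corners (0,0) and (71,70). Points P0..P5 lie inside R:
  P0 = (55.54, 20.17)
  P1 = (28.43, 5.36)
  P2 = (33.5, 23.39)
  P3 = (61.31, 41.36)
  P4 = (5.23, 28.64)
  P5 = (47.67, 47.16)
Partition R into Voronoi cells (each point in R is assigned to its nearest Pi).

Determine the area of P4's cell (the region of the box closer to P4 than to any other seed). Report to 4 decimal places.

1. box [0,71]×[0,70]: [(0, 0) (71, 0) (71, 70) (0, 70)]
2. ⊥bis P4·P0 via (30.385,24.405): [(0, 0) (26.2763, 0) (38.0612, 70) (0, 70)]  |A|=2251.8114
3. ⊥bis P4·P1 via (16.83,17): [(0, 0.2278) (31.6197, 31.7389) (38.0612, 70) (0, 70)]  |A|=1831.2197
4. ⊥bis P4·P2 via (19.365,26.015): [(0, 0.2278) (17.8863, 18.0527) (27.5334, 70) (0, 70)]  |A|=1339.1273
5. ⊥bis P4·P3 via (33.27,35): [(0, 0.2278) (17.8863, 18.0527) (26.5421, 64.662) (25.3313, 70) (0, 70)]  |A|=1333.25
6. ⊥bis P4·P5 via (26.45,37.9): [(0, 0.2278) (17.8863, 18.0527) (23.0283, 45.7411) (12.4422, 70) (0, 70)]  |A|=1156.0786
7. canonical 5-gon: [(0, 0.2278) (17.8863, 18.0527) (23.0283, 45.7411) (12.4422, 70) (0, 70)]
8. shoelace: 1156.0786

Area of P4's cell: 1156.0786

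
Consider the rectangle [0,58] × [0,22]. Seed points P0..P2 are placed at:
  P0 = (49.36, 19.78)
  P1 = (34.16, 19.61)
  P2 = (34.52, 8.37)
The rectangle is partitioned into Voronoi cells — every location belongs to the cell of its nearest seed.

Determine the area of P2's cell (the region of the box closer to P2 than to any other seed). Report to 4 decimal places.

1. box [0,58]×[0,22]: [(0, 0) (58, 0) (58, 22) (0, 22)]
2. ⊥bis P2·P0 via (41.94,14.075): [(0, 0) (52.7618, 0) (35.8467, 22) (0, 22)]  |A|=974.6939
3. ⊥bis P2·P1 via (34.34,13.99): [(0, 12.8901) (0, 0) (52.7618, 0) (41.8211, 14.2296)]  |A|=644.9301
4. canonical 4-gon: [(0, 12.8901) (0, 0) (52.7618, 0) (41.8211, 14.2296)]
5. shoelace: 644.9301

Area of P2's cell: 644.9301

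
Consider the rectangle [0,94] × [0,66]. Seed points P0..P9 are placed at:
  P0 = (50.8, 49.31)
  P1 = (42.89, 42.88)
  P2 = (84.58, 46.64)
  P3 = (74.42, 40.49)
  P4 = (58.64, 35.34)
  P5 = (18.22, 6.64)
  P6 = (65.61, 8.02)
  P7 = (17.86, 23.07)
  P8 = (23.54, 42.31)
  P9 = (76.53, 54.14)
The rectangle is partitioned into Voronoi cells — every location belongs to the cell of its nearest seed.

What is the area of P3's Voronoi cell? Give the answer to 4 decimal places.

Area of P3's cell: 473.2241

1. box [0,94]×[0,66]: [(0, 0) (94, 0) (94, 66) (0, 66)]
2. ⊥bis P3·P0 via (62.61,44.9): [(45.8438, 0) (94, 0) (94, 66) (70.489, 66)]  |A|=2365.0181
3. ⊥bis P3·P1 via (58.655,41.685): [(57.9534, 32.4297) (55.4952, 0) (94, 0) (94, 66) (70.489, 66)]  |A|=2208.5211
4. ⊥bis P3·P2 via (79.5,43.565): [(68.7457, 61.3314) (57.9534, 32.4297) (55.4952, 0) (94, 0) (94, 19.6105)]  |A|=1567.8732
5. ⊥bis P3·P4 via (66.53,37.915): [(68.7457, 61.3314) (63.4853, 47.2441) (78.904, 0) (94, 0) (94, 19.6105)]  |A|=943.419
6. ⊥bis P3·P5 via (46.32,23.565): [(68.7457, 61.3314) (63.4853, 47.2441) (78.904, 0) (94, 0) (94, 19.6105)]  |A|=943.419
7. ⊥bis P3·P6 via (70.015,24.255): [(68.7457, 61.3314) (63.4853, 47.2441) (71.0827, 23.9653) (94, 17.7472) (94, 19.6105)]  |A|=559.1696
8. ⊥bis P3·P7 via (46.14,31.78): [(68.7457, 61.3314) (63.4853, 47.2441) (71.0827, 23.9653) (94, 17.7472) (94, 19.6105)]  |A|=559.1696
9. ⊥bis P3·P8 via (48.98,41.4): [(68.7457, 61.3314) (63.4853, 47.2441) (71.0827, 23.9653) (94, 17.7472) (94, 19.6105)]  |A|=559.1696
10. ⊥bis P3·P9 via (75.475,47.315): [(77.4112, 47.0157) (64.1646, 49.0633) (63.4853, 47.2441) (71.0827, 23.9653) (94, 17.7472) (94, 19.6105)]  |A|=473.2241
11. canonical 6-gon: [(77.4112, 47.0157) (64.1646, 49.0633) (63.4853, 47.2441) (71.0827, 23.9653) (94, 17.7472) (94, 19.6105)]
12. shoelace: 473.2241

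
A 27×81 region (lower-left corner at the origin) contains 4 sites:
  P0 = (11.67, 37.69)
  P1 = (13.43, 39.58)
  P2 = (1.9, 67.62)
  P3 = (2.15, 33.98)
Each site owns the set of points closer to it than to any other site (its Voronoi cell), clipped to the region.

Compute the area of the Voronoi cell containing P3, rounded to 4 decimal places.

Area of P3's cell: 557.3115

1. box [0,27]×[0,81]: [(0, 0) (27, 0) (27, 81) (0, 81)]
2. ⊥bis P3·P0 via (6.91,35.835): [(0, 53.5663) (0, 0) (20.8751, 0)]  |A|=559.1014
3. ⊥bis P3·P1 via (7.79,36.78): [(1.9847, 48.4736) (0, 52.4713) (0, 0) (20.8751, 0)]  |A|=558.0148
4. ⊥bis P3·P2 via (2.025,50.8): [(1.9847, 48.4736) (0.8341, 50.7911) (0, 50.785) (0, 0) (20.8751, 0)]  |A|=557.3115
5. canonical 5-gon: [(1.9847, 48.4736) (0.8341, 50.7911) (0, 50.785) (0, 0) (20.8751, 0)]
6. shoelace: 557.3115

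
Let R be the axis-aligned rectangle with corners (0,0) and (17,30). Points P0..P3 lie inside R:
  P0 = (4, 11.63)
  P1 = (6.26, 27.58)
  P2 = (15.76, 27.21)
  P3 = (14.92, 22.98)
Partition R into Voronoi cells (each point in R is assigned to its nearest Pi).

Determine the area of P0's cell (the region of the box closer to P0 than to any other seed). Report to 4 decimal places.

Area of P0's cell: 287.3969

1. box [0,17]×[0,30]: [(0, 0) (17, 0) (17, 30) (0, 30)]
2. ⊥bis P0·P1 via (5.13,19.605): [(0, 20.3319) (0, 0) (17, 0) (17, 17.9231)]  |A|=325.1674
3. ⊥bis P0·P2 via (9.88,19.42): [(10.676, 18.8192) (0, 20.3319) (0, 0) (17, 0) (17, 14.0457)]  |A|=312.9071
4. ⊥bis P0·P3 via (9.46,17.305): [(7.4044, 19.2827) (0, 20.3319) (0, 0) (17, 0) (17, 10.0507)]  |A|=287.3969
5. canonical 5-gon: [(7.4044, 19.2827) (0, 20.3319) (0, 0) (17, 0) (17, 10.0507)]
6. shoelace: 287.3969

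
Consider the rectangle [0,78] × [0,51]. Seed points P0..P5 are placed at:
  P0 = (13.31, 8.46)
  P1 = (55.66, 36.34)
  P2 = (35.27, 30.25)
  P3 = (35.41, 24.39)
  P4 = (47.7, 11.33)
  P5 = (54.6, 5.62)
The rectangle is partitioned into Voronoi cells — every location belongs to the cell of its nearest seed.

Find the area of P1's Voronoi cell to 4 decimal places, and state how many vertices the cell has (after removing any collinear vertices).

Area of P1's cell: 984.9366 (6 vertices)

1. box [0,78]×[0,51]: [(0, 0) (78, 0) (78, 51) (0, 51)]
2. ⊥bis P1·P0 via (34.485,22.4): [(49.2314, 0) (78, 0) (78, 51) (15.6569, 51)]  |A|=2323.3459
3. ⊥bis P1·P2 via (45.465,33.295): [(55.4094, 0) (78, 0) (78, 51) (40.1769, 51)]  |A|=1540.5479
4. ⊥bis P1·P3 via (45.535,30.365): [(47.1652, 27.6025) (63.4541, 0) (78, 0) (78, 51) (40.1769, 51)]  |A|=1429.5211
5. ⊥bis P1·P4 via (51.68,23.835): [(47.1652, 27.6025) (48.8586, 24.733) (78, 15.4581) (78, 51) (40.1769, 51)]  |A|=1024.4045
6. ⊥bis P1·P5 via (55.13,20.98): [(47.1652, 27.6025) (48.8586, 24.733) (61.3215, 20.7664) (78, 20.1909) (78, 51) (40.1769, 51)]  |A|=984.9366
7. canonical 6-gon: [(47.1652, 27.6025) (48.8586, 24.733) (61.3215, 20.7664) (78, 20.1909) (78, 51) (40.1769, 51)]
8. shoelace: 984.9366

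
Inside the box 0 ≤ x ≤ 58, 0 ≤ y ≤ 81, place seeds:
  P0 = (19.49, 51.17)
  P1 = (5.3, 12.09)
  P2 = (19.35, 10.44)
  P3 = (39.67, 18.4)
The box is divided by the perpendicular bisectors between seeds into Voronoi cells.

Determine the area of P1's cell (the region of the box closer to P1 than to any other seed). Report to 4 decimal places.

Area of P1's cell: 433.6952

1. box [0,58]×[0,81]: [(0, 0) (58, 0) (58, 81) (0, 81)]
2. ⊥bis P1·P0 via (12.395,31.63): [(0, 36.1306) (0, 0) (58, 0) (58, 15.0708)]  |A|=1484.8407
3. ⊥bis P1·P2 via (12.325,11.265): [(14.6217, 30.8215) (0, 36.1306) (0, 0) (11.0021, 0)]  |A|=433.6952
4. ⊥bis P1·P3 via (22.485,15.245): [(14.6217, 30.8215) (0, 36.1306) (0, 0) (11.0021, 0)]  |A|=433.6952
5. canonical 4-gon: [(14.6217, 30.8215) (0, 36.1306) (0, 0) (11.0021, 0)]
6. shoelace: 433.6952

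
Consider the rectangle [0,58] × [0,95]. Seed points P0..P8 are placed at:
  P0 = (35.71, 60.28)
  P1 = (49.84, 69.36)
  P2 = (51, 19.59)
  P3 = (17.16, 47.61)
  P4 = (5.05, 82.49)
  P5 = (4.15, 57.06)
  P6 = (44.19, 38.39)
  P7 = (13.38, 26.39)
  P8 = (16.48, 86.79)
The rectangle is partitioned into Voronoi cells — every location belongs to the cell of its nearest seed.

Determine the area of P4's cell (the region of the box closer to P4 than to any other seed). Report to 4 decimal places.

1. box [0,58]×[0,95]: [(0, 0) (58, 0) (58, 95) (0, 95)]
2. ⊥bis P4·P0 via (20.38,71.385): [(0, 43.2512) (37.4866, 95) (0, 95)]  |A|=969.9432
3. ⊥bis P4·P1 via (27.445,75.925): [(0, 43.2512) (30.0119, 84.6815) (33.0368, 95) (0, 95)]  |A|=946.9852
4. ⊥bis P4·P2 via (28.025,51.04): [(0, 43.2512) (30.0119, 84.6815) (33.0368, 95) (0, 95)]  |A|=946.9852
5. ⊥bis P4·P3 via (11.105,65.05): [(0, 61.1945) (17.3655, 67.2236) (30.0119, 84.6815) (33.0368, 95) (0, 95)]  |A|=791.1889
6. ⊥bis P4·P5 via (4.6,69.775): [(0, 69.9378) (18.8484, 69.2707) (30.0119, 84.6815) (33.0368, 95) (0, 95)]  |A|=695.4853
7. ⊥bis P4·P6 via (24.62,60.44): [(0, 69.9378) (18.8484, 69.2707) (30.0119, 84.6815) (33.0368, 95) (0, 95)]  |A|=695.4853
8. ⊥bis P4·P7 via (9.215,54.44): [(0, 69.9378) (18.8484, 69.2707) (30.0119, 84.6815) (33.0368, 95) (0, 95)]  |A|=695.4853
9. ⊥bis P4·P8 via (10.765,84.64): [(0, 69.9378) (16.5159, 69.3533) (6.8675, 95) (0, 95)]  |A|=295.0274
10. canonical 4-gon: [(0, 69.9378) (16.5159, 69.3533) (6.8675, 95) (0, 95)]
11. shoelace: 295.0274

Area of P4's cell: 295.0274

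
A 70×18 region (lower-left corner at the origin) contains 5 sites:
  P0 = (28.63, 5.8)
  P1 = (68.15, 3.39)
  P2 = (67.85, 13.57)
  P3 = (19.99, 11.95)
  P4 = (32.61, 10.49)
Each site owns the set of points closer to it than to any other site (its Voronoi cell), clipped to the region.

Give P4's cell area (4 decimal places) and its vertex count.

1. box [0,70]×[0,18]: [(0, 0) (70, 0) (70, 18) (0, 18)]
2. ⊥bis P4·P0 via (30.62,8.145): [(40.218, 0) (70, 0) (70, 18) (19.0069, 18)]  |A|=726.9755
3. ⊥bis P4·P1 via (50.38,6.94): [(40.218, 0) (48.9936, 0) (52.5895, 18) (19.0069, 18)]  |A|=381.2231
4. ⊥bis P4·P2 via (50.23,12.03): [(40.218, 0) (48.9936, 0) (50.5851, 7.9668) (49.7082, 18) (19.0069, 18)]  |A|=366.7688
5. ⊥bis P4·P3 via (26.3,11.22): [(26.3623, 11.7582) (40.218, 0) (48.9936, 0) (50.5851, 7.9668) (49.7082, 18) (27.0844, 18)]  |A|=341.5599
6. canonical 6-gon: [(26.3623, 11.7582) (40.218, 0) (48.9936, 0) (50.5851, 7.9668) (49.7082, 18) (27.0844, 18)]
7. shoelace: 341.5599

Area of P4's cell: 341.5599 (6 vertices)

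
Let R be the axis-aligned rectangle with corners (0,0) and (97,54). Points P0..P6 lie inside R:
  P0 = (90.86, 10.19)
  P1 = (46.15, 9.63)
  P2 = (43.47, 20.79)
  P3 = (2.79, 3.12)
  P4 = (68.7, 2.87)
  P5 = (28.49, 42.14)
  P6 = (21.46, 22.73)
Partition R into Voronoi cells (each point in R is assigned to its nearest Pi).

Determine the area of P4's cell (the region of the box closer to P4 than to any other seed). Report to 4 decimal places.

Area of P4's cell: 488.3786

1. box [0,97]×[0,54]: [(0, 0) (97, 0) (97, 54) (0, 54)]
2. ⊥bis P4·P0 via (79.78,6.53): [(0, 0) (81.937, 0) (64.0995, 54) (0, 54)]  |A|=3942.9855
3. ⊥bis P4·P1 via (57.425,6.25): [(55.5514, 0) (81.937, 0) (68.1046, 41.8751)]  |A|=552.4506
4. ⊥bis P4·P2 via (56.085,11.83): [(61.298, 19.1695) (55.5514, 0) (81.937, 0) (71.0633, 32.9183)]  |A|=488.3786
5. ⊥bis P4·P3 via (35.745,2.995): [(61.298, 19.1695) (55.5514, 0) (81.937, 0) (71.0633, 32.9183)]  |A|=488.3786
6. ⊥bis P4·P5 via (48.595,22.505): [(61.298, 19.1695) (55.5514, 0) (81.937, 0) (71.0633, 32.9183)]  |A|=488.3786
7. ⊥bis P4·P6 via (45.08,12.8): [(61.298, 19.1695) (55.5514, 0) (81.937, 0) (71.0633, 32.9183)]  |A|=488.3786
8. canonical 4-gon: [(61.298, 19.1695) (55.5514, 0) (81.937, 0) (71.0633, 32.9183)]
9. shoelace: 488.3786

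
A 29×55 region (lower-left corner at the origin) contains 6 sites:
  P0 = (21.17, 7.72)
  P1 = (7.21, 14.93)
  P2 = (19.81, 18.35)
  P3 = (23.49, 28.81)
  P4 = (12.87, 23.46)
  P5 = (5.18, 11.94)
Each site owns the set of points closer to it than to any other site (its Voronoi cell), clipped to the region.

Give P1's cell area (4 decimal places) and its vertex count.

Area of P1's cell: 115.8508 (5 vertices)

1. box [0,29]×[0,55]: [(0, 0) (29, 0) (29, 55) (0, 55)]
2. ⊥bis P1·P0 via (14.19,11.325): [(0, 0) (8.3409, 0) (29, 40.0001) (29, 55) (0, 55)]  |A|=1181.817
3. ⊥bis P1·P2 via (13.51,16.64): [(0, 0) (8.3409, 0) (14.6899, 12.2929) (3.098, 55) (0, 55)]  |A|=521.3931
4. ⊥bis P1·P3 via (15.35,21.87): [(0, 39.8742) (0, 0) (8.3409, 0) (14.6899, 12.2929) (10.568, 27.4788)]  |A|=398.8377
5. ⊥bis P1·P4 via (10.04,19.195): [(0, 25.8569) (0, 0) (8.3409, 0) (14.6899, 12.2929) (13.4264, 16.948)]  |A|=266.8073
6. ⊥bis P1·P5 via (6.195,13.435): [(0, 25.8569) (0, 17.641) (12.9212, 8.8684) (14.6899, 12.2929) (13.4264, 16.948)]  |A|=115.8508
7. canonical 5-gon: [(0, 25.8569) (0, 17.641) (12.9212, 8.8684) (14.6899, 12.2929) (13.4264, 16.948)]
8. shoelace: 115.8508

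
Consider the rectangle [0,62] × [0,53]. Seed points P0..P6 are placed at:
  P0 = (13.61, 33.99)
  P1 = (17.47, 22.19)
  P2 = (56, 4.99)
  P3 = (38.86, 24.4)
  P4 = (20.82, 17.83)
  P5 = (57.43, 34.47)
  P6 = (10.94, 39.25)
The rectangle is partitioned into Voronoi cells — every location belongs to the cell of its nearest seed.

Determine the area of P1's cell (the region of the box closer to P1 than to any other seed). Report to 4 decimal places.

Area of P1's cell: 320.3558

1. box [0,62]×[0,53]: [(0, 0) (62, 0) (62, 53) (0, 53)]
2. ⊥bis P1·P0 via (15.54,28.09): [(0, 23.0066) (0, 0) (62, 0) (62, 43.2879)]  |A|=2055.1298
3. ⊥bis P1·P2 via (36.735,13.59): [(47.939, 38.6883) (0, 23.0066) (0, 0) (30.6684, 0)]  |A|=1144.71
4. ⊥bis P1·P3 via (28.165,23.295): [(27.273, 31.9281) (0, 23.0066) (0, 0) (30.5718, 0)]  |A|=801.7796
5. ⊥bis P1·P4 via (19.145,20.01): [(27.8161, 26.6724) (27.273, 31.9281) (0, 23.0066) (0, 5.3)]  |A|=320.3558
6. ⊥bis P1·P5 via (37.45,28.33): [(27.8161, 26.6724) (27.273, 31.9281) (0, 23.0066) (0, 5.3)]  |A|=320.3558
7. ⊥bis P1·P6 via (14.205,30.72): [(27.8161, 26.6724) (27.273, 31.9281) (0, 23.0066) (0, 5.3)]  |A|=320.3558
8. canonical 4-gon: [(27.8161, 26.6724) (27.273, 31.9281) (0, 23.0066) (0, 5.3)]
9. shoelace: 320.3558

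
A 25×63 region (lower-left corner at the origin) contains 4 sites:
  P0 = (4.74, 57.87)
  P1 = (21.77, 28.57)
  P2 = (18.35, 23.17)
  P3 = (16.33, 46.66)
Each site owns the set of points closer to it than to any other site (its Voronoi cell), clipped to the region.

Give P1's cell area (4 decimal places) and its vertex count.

Area of P1's cell: 148.6286 (3 vertices)

1. box [0,25]×[0,63]: [(0, 0) (25, 0) (25, 63) (0, 63)]
2. ⊥bis P1·P0 via (13.255,43.22): [(0, 35.5158) (0, 0) (25, 0) (25, 50.0465)]  |A|=1069.5293
3. ⊥bis P1·P2 via (20.06,25.87): [(2.5185, 36.9796) (25, 22.7413) (25, 50.0465)]  |A|=306.9311
4. ⊥bis P1·P3 via (19.05,37.615): [(7.1606, 34.0396) (25, 22.7413) (25, 39.4043)]  |A|=148.6286
5. canonical 3-gon: [(7.1606, 34.0396) (25, 22.7413) (25, 39.4043)]
6. shoelace: 148.6286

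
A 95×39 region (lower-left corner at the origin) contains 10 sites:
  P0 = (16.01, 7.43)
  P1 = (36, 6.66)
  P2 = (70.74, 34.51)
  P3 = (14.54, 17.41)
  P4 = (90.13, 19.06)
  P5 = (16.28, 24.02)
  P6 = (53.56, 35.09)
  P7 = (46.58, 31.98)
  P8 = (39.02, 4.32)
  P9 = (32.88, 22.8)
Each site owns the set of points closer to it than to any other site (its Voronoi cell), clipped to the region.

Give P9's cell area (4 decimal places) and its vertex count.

Area of P9's cell: 358.8060 (7 vertices)

1. box [0,95]×[0,39]: [(0, 0) (95, 0) (95, 39) (0, 39)]
2. ⊥bis P9·P0 via (24.445,15.115): [(38.216, 0) (95, 0) (95, 39) (2.6837, 39)]  |A|=2907.4542
3. ⊥bis P9·P1 via (34.44,14.73): [(26.24, 13.1449) (95, 26.4368) (95, 39) (2.6837, 39)]  |A|=1625.349
4. ⊥bis P9·P2 via (51.81,28.655): [(26.24, 13.1449) (54.894, 18.6839) (48.6103, 39) (2.6837, 39)]  |A|=902.1908
5. ⊥bis P9·P3 via (23.71,20.105): [(25.5249, 13.9297) (26.24, 13.1449) (54.894, 18.6839) (48.6103, 39) (18.1569, 39)]  |A|=708.2329
6. ⊥bis P9·P4 via (61.505,20.93): [(25.5249, 13.9297) (26.24, 13.1449) (54.894, 18.6839) (48.6103, 39) (18.1569, 39)]  |A|=708.2329
7. ⊥bis P9·P5 via (24.58,23.41): [(24.2117, 18.3981) (25.5249, 13.9297) (26.24, 13.1449) (54.894, 18.6839) (48.6103, 39) (25.7258, 39)]  |A|=630.2662
8. ⊥bis P9·P6 via (43.22,28.945): [(24.2117, 18.3981) (25.5249, 13.9297) (26.24, 13.1449) (49.8927, 17.7171) (37.2444, 39) (25.7258, 39)]  |A|=455.4746
9. ⊥bis P9·P7 via (39.73,27.39): [(24.2117, 18.3981) (25.5249, 13.9297) (26.24, 13.1449) (46.6337, 17.0871) (31.9505, 39) (25.7258, 39)]  |A|=358.8077
10. ⊥bis P9·P8 via (35.95,13.56): [(24.2117, 18.3981) (25.5249, 13.9297) (26.24, 13.1449) (46.4716, 17.0558) (46.6213, 17.1056) (31.9505, 39) (25.7258, 39)]  |A|=358.806
11. canonical 7-gon: [(24.2117, 18.3981) (25.5249, 13.9297) (26.24, 13.1449) (46.4716, 17.0558) (46.6213, 17.1056) (31.9505, 39) (25.7258, 39)]
12. shoelace: 358.806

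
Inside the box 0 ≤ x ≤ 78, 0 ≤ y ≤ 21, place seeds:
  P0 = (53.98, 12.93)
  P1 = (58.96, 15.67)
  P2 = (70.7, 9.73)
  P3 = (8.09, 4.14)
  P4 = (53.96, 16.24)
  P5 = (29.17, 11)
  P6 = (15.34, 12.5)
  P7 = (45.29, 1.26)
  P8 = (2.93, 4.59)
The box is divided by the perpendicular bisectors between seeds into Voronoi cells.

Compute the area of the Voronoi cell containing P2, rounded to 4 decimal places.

Area of P2's cell: 294.9811

1. box [0,78]×[0,21]: [(0, 0) (78, 0) (78, 21) (0, 21)]
2. ⊥bis P2·P0 via (62.34,11.33): [(60.1716, 0) (78, 0) (78, 21) (64.1907, 21)]  |A|=332.1959
3. ⊥bis P2·P1 via (64.83,12.7): [(61.2468, 5.6181) (60.1716, 0) (78, 0) (78, 21) (69.0295, 21)]  |A|=294.9811
4. ⊥bis P2·P3 via (39.395,6.935): [(61.2468, 5.6181) (60.1716, 0) (78, 0) (78, 21) (69.0295, 21)]  |A|=294.9811
5. ⊥bis P2·P4 via (62.33,12.985): [(61.2468, 5.6181) (60.1716, 0) (78, 0) (78, 21) (69.0295, 21)]  |A|=294.9811
6. ⊥bis P2·P5 via (49.935,10.365): [(61.2468, 5.6181) (60.1716, 0) (78, 0) (78, 21) (69.0295, 21)]  |A|=294.9811
7. ⊥bis P2·P6 via (43.02,11.115): [(61.2468, 5.6181) (60.1716, 0) (78, 0) (78, 21) (69.0295, 21)]  |A|=294.9811
8. ⊥bis P2·P7 via (57.995,5.495): [(61.2468, 5.6181) (60.1716, 0) (78, 0) (78, 21) (69.0295, 21)]  |A|=294.9811
9. ⊥bis P2·P8 via (36.815,7.16): [(61.2468, 5.6181) (60.1716, 0) (78, 0) (78, 21) (69.0295, 21)]  |A|=294.9811
10. canonical 5-gon: [(61.2468, 5.6181) (60.1716, 0) (78, 0) (78, 21) (69.0295, 21)]
11. shoelace: 294.9811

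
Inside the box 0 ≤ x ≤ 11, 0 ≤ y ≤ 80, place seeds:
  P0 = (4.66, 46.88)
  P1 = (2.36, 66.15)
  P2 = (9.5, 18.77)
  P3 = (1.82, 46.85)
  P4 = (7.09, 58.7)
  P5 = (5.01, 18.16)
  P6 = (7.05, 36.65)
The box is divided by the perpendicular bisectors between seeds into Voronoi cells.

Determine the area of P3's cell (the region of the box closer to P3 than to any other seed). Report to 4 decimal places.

1. box [0,11]×[0,80]: [(0, 0) (11, 0) (11, 80) (0, 80)]
2. ⊥bis P3·P0 via (3.24,46.865): [(0, 0) (3.7351, 0) (2.89, 80) (0, 80)]  |A|=265.0014
3. ⊥bis P3·P1 via (2.09,56.5): [(0, 56.5585) (0, 0) (3.7351, 0) (3.1385, 56.4707)]  |A|=194.2157
4. ⊥bis P3·P2 via (5.66,32.81): [(0, 56.5585) (0, 31.262) (3.395, 32.1905) (3.1385, 56.4707)]  |A|=81.0317
5. ⊥bis P3·P4 via (4.455,52.775): [(0, 54.7563) (0, 31.262) (3.395, 32.1905) (3.1715, 53.3458)]  |A|=73.2715
6. ⊥bis P3·P5 via (3.415,32.505): [(0, 54.7563) (0, 32.1253) (3.3917, 32.5024) (3.1715, 53.3458)]  |A|=71.2764
7. ⊥bis P3·P6 via (4.435,41.75): [(0, 54.7563) (0, 39.476) (3.3002, 41.1681) (3.1715, 53.3458)]  |A|=44.4341
8. canonical 4-gon: [(0, 54.7563) (0, 39.476) (3.3002, 41.1681) (3.1715, 53.3458)]
9. shoelace: 44.4341

Area of P3's cell: 44.4341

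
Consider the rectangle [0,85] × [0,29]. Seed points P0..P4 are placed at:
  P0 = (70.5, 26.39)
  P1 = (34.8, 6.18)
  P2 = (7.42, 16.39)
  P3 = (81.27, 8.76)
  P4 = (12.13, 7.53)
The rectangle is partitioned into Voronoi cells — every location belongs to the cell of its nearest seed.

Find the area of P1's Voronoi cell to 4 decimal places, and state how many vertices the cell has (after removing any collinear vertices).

1. box [0,85]×[0,29]: [(0, 0) (85, 0) (85, 29) (0, 29)]
2. ⊥bis P1·P0 via (52.65,16.285): [(0, 0) (61.869, 0) (45.452, 29) (0, 29)]  |A|=1556.1545
3. ⊥bis P1·P2 via (21.11,11.285): [(16.9018, 0) (61.869, 0) (45.452, 29) (27.7159, 29)]  |A|=909.1972
4. ⊥bis P1·P3 via (58.035,7.47): [(16.9018, 0) (58.4497, 0) (58.0779, 6.6968) (45.452, 29) (27.7159, 29)]  |A|=897.7479
5. ⊥bis P1·P4 via (23.465,6.855): [(24.2265, 19.6425) (23.0568, 0) (58.4497, 0) (58.0779, 6.6968) (45.452, 29) (27.7159, 29)]  |A|=837.2986
6. canonical 6-gon: [(24.2265, 19.6425) (23.0568, 0) (58.4497, 0) (58.0779, 6.6968) (45.452, 29) (27.7159, 29)]
7. shoelace: 837.2986

Area of P1's cell: 837.2986 (6 vertices)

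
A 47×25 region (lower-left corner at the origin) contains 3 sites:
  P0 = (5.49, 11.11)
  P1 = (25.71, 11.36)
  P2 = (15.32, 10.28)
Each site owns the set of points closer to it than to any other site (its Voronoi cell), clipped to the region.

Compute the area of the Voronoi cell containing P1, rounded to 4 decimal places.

1. box [0,47]×[0,25]: [(0, 0) (47, 0) (47, 25) (0, 25)]
2. ⊥bis P1·P0 via (15.6,11.235): [(15.7389, 0) (47, 0) (47, 25) (15.4298, 25)]  |A|=785.391
3. ⊥bis P1·P2 via (20.515,10.82): [(21.6397, 0) (47, 0) (47, 25) (19.041, 25)]  |A|=666.4907
4. canonical 4-gon: [(21.6397, 0) (47, 0) (47, 25) (19.041, 25)]
5. shoelace: 666.4907

Area of P1's cell: 666.4907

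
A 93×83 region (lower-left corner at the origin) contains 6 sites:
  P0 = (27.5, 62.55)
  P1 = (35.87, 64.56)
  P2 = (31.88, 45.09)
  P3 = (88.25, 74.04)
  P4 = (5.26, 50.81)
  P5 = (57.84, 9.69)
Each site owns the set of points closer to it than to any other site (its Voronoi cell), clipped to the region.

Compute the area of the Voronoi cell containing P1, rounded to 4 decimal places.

Area of P1's cell: 995.0177

1. box [0,93]×[0,83]: [(0, 0) (93, 0) (93, 83) (0, 83)]
2. ⊥bis P1·P0 via (31.685,63.555): [(46.9473, 0) (93, 0) (93, 83) (27.0154, 83)]  |A|=4649.547
3. ⊥bis P1·P2 via (33.875,54.825): [(33.7766, 54.8452) (93, 42.7085) (93, 83) (27.0154, 83)]  |A|=2121.993
4. ⊥bis P1·P3 via (62.06,69.3): [(33.7766, 54.8452) (65.8663, 48.269) (59.5805, 83) (27.0154, 83)]  |A|=995.0177
5. ⊥bis P1·P4 via (20.565,57.685): [(33.7766, 54.8452) (65.8663, 48.269) (59.5805, 83) (27.0154, 83)]  |A|=995.0177
6. ⊥bis P1·P5 via (46.855,37.125): [(33.7766, 54.8452) (65.8663, 48.269) (59.5805, 83) (27.0154, 83)]  |A|=995.0177
7. canonical 4-gon: [(33.7766, 54.8452) (65.8663, 48.269) (59.5805, 83) (27.0154, 83)]
8. shoelace: 995.0177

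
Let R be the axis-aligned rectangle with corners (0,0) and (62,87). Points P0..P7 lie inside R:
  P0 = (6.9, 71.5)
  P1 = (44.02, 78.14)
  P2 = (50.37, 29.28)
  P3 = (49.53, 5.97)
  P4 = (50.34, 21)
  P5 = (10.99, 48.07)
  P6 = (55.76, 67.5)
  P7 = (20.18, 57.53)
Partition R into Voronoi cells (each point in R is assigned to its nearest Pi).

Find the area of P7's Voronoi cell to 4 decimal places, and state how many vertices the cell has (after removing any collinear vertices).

Area of P7's cell: 637.8883 (5 vertices)

1. box [0,62]×[0,87]: [(0, 0) (62, 0) (62, 87) (0, 87)]
2. ⊥bis P7·P0 via (13.54,64.515): [(0, 51.6438) (0, 0) (62, 0) (62, 87) (37.1933, 87)]  |A|=4736.4929
3. ⊥bis P7·P1 via (32.1,67.835): [(25.3031, 75.6971) (0, 51.6438) (0, 0) (62, 0) (62, 33.2491)]  |A|=3610.0529
4. ⊥bis P7·P2 via (35.275,43.405): [(44.6025, 53.3731) (25.3031, 75.6971) (0, 51.6438) (0, 5.7076)]  |A|=1538.9765
5. ⊥bis P7·P3 via (34.855,31.75): [(12.4172, 18.9775) (44.6025, 53.3731) (25.3031, 75.6971) (0, 51.6438) (0, 11.9091)]  |A|=1500.4733
6. ⊥bis P7·P4 via (35.26,39.265): [(6.8476, 15.8071) (18.2924, 25.2562) (44.6025, 53.3731) (25.3031, 75.6971) (0, 51.6438) (0, 11.9091)]  |A|=1492.302
7. ⊥bis P7·P5 via (15.585,52.8): [(30.5042, 38.3066) (44.6025, 53.3731) (25.3031, 75.6971) (8.4786, 59.7036)]  |A|=658.8834
8. ⊥bis P7·P6 via (37.97,62.515): [(30.5042, 38.3066) (41.4698, 50.0252) (38.5794, 60.3401) (25.3031, 75.6971) (8.4786, 59.7036)]  |A|=637.8883
9. canonical 5-gon: [(30.5042, 38.3066) (41.4698, 50.0252) (38.5794, 60.3401) (25.3031, 75.6971) (8.4786, 59.7036)]
10. shoelace: 637.8883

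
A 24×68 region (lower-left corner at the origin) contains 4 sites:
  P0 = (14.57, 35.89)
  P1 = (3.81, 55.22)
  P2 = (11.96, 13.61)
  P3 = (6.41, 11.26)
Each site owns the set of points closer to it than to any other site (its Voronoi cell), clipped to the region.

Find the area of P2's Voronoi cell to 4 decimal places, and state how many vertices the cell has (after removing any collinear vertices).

1. box [0,24]×[0,68]: [(0, 0) (24, 0) (24, 68) (0, 68)]
2. ⊥bis P2·P0 via (13.265,24.75): [(0, 26.3039) (0, 0) (24, 0) (24, 23.4924)]  |A|=597.5565
3. ⊥bis P2·P1 via (7.885,34.415): [(0, 26.3039) (0, 0) (24, 0) (24, 23.4924)]  |A|=597.5565
4. ⊥bis P2·P3 via (9.185,12.435): [(3.4855, 25.8956) (14.4503, 0) (24, 0) (24, 23.4924)]  |A|=364.6165
5. canonical 4-gon: [(3.4855, 25.8956) (14.4503, 0) (24, 0) (24, 23.4924)]
6. shoelace: 364.6165

Area of P2's cell: 364.6165 (4 vertices)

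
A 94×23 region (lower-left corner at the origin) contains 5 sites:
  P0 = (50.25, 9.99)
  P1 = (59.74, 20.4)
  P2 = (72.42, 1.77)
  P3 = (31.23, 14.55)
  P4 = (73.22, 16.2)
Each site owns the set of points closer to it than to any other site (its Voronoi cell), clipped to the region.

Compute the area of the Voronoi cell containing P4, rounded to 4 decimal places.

Area of P4's cell: 405.8763

1. box [0,94]×[0,23]: [(0, 0) (94, 0) (94, 23) (0, 23)]
2. ⊥bis P4·P0 via (61.735,13.095): [(65.2753, 0) (94, 0) (94, 23) (59.0572, 23)]  |A|=732.1771
3. ⊥bis P4·P1 via (66.48,18.3): [(63.186, 7.7279) (65.2753, 0) (94, 0) (94, 23) (67.9444, 23)]  |A|=664.3136
4. ⊥bis P4·P2 via (72.82,8.985): [(63.7346, 9.4887) (94, 7.8108) (94, 23) (67.9444, 23)]  |A|=405.8763
5. ⊥bis P4·P3 via (52.225,15.375): [(63.7346, 9.4887) (94, 7.8108) (94, 23) (67.9444, 23)]  |A|=405.8763
6. canonical 4-gon: [(63.7346, 9.4887) (94, 7.8108) (94, 23) (67.9444, 23)]
7. shoelace: 405.8763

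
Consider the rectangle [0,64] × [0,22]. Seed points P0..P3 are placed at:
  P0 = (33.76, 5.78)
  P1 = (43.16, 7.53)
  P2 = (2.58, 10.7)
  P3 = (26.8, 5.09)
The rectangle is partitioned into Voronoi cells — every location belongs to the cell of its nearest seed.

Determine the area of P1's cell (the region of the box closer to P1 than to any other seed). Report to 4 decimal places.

1. box [0,64]×[0,22]: [(0, 0) (64, 0) (64, 22) (0, 22)]
2. ⊥bis P1·P0 via (38.46,6.655): [(39.699, 0) (64, 0) (64, 22) (35.6032, 22)]  |A|=579.676
3. ⊥bis P1·P2 via (22.87,9.115): [(39.699, 0) (64, 0) (64, 22) (35.6032, 22)]  |A|=579.676
4. ⊥bis P1·P3 via (34.98,6.31): [(39.699, 0) (64, 0) (64, 22) (35.6032, 22)]  |A|=579.676
5. canonical 4-gon: [(39.699, 0) (64, 0) (64, 22) (35.6032, 22)]
6. shoelace: 579.676

Area of P1's cell: 579.6760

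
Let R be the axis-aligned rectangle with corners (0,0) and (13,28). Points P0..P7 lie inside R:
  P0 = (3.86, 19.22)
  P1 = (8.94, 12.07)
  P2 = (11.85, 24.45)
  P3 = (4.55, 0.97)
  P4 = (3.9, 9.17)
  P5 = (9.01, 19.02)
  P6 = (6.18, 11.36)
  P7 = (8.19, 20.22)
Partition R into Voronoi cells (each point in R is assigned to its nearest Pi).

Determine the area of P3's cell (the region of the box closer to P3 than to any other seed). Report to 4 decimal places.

Area of P3's cell: 65.1409

1. box [0,13]×[0,28]: [(0, 0) (13, 0) (13, 28) (0, 28)]
2. ⊥bis P3·P0 via (4.205,10.095): [(0, 9.936) (0, 0) (13, 0) (13, 10.4275)]  |A|=132.363
3. ⊥bis P3·P1 via (6.745,6.52): [(0, 9.1876) (0, 0) (13, 0) (13, 4.0462)]  |A|=86.0197
4. ⊥bis P3·P2 via (8.2,12.71): [(0, 9.1876) (0, 0) (13, 0) (13, 4.0462)]  |A|=86.0197
5. ⊥bis P3·P4 via (4.225,5.07): [(9.3784, 5.4785) (0, 4.7351) (0, 0) (13, 0) (13, 4.0462)]  |A|=65.1409
6. ⊥bis P3·P5 via (6.78,9.995): [(9.3784, 5.4785) (0, 4.7351) (0, 0) (13, 0) (13, 4.0462)]  |A|=65.1409
7. ⊥bis P3·P6 via (5.365,6.165): [(9.3784, 5.4785) (0, 4.7351) (0, 0) (13, 0) (13, 4.0462)]  |A|=65.1409
8. ⊥bis P3·P7 via (6.37,10.595): [(9.3784, 5.4785) (0, 4.7351) (0, 0) (13, 0) (13, 4.0462)]  |A|=65.1409
9. canonical 5-gon: [(9.3784, 5.4785) (0, 4.7351) (0, 0) (13, 0) (13, 4.0462)]
10. shoelace: 65.1409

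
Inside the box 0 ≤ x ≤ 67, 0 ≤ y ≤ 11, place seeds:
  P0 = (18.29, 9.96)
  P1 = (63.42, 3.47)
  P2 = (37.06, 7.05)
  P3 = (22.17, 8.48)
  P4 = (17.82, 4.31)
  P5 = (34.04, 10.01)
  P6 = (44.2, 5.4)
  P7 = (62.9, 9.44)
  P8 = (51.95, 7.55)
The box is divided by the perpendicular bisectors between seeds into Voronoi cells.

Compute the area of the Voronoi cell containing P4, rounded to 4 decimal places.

1. box [0,67]×[0,11]: [(0, 0) (67, 0) (67, 11) (0, 11)]
2. ⊥bis P4·P0 via (18.055,7.135): [(0, 8.6369) (0, 0) (67, 0) (67, 3.0635)]  |A|=391.963
3. ⊥bis P4·P1 via (40.62,3.89): [(40.6452, 5.2558) (0, 8.6369) (0, 0) (40.5483, 0)]  |A|=282.0819
4. ⊥bis P4·P2 via (27.44,5.68): [(27.3428, 6.3624) (0, 8.6369) (0, 0) (28.2489, 0)]  |A|=207.9441
5. ⊥bis P4·P3 via (19.995,6.395): [(19.3923, 7.0238) (0, 8.6369) (0, 0) (26.1254, 0)]  |A|=175.4939
6. ⊥bis P4·P5 via (25.93,7.16): [(19.3923, 7.0238) (0, 8.6369) (0, 0) (26.1254, 0)]  |A|=175.4939
7. ⊥bis P4·P6 via (31.01,4.855): [(19.3923, 7.0238) (0, 8.6369) (0, 0) (26.1254, 0)]  |A|=175.4939
8. ⊥bis P4·P7 via (40.36,6.875): [(19.3923, 7.0238) (0, 8.6369) (0, 0) (26.1254, 0)]  |A|=175.4939
9. ⊥bis P4·P8 via (34.885,5.93): [(19.3923, 7.0238) (0, 8.6369) (0, 0) (26.1254, 0)]  |A|=175.4939
10. canonical 4-gon: [(19.3923, 7.0238) (0, 8.6369) (0, 0) (26.1254, 0)]
11. shoelace: 175.4939

Area of P4's cell: 175.4939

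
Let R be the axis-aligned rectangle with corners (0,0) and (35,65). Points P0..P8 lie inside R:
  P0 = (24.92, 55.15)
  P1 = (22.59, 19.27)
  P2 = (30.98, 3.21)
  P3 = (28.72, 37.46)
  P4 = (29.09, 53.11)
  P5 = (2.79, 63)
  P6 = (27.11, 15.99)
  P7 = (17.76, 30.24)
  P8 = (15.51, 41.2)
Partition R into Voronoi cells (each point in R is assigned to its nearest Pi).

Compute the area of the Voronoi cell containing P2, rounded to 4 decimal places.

1. box [0,35]×[0,65]: [(0, 0) (35, 0) (35, 65) (0, 65)]
2. ⊥bis P2·P0 via (27.95,29.18): [(0, 25.919) (0, 0) (35, 0) (35, 30.0025)]  |A|=978.6268
3. ⊥bis P2·P1 via (26.785,11.24): [(5.2696, 0) (35, 0) (35, 15.5316)]  |A|=230.8812
4. ⊥bis P2·P3 via (29.85,20.335): [(5.2696, 0) (35, 0) (35, 15.5316)]  |A|=230.8812
5. ⊥bis P2·P4 via (30.035,28.16): [(5.2696, 0) (35, 0) (35, 15.5316)]  |A|=230.8812
6. ⊥bis P2·P5 via (16.885,33.105): [(5.2696, 0) (35, 0) (35, 15.5316)]  |A|=230.8812
7. ⊥bis P2·P6 via (29.045,9.6): [(16.2004, 5.7104) (5.2696, 0) (35, 0) (35, 11.4033)]  |A|=192.0754
8. ⊥bis P2·P7 via (24.37,16.725): [(16.2004, 5.7104) (5.2696, 0) (35, 0) (35, 11.4033)]  |A|=192.0754
9. ⊥bis P2·P8 via (23.245,22.205): [(16.2004, 5.7104) (5.2696, 0) (35, 0) (35, 11.4033)]  |A|=192.0754
10. canonical 4-gon: [(16.2004, 5.7104) (5.2696, 0) (35, 0) (35, 11.4033)]
11. shoelace: 192.0754

Area of P2's cell: 192.0754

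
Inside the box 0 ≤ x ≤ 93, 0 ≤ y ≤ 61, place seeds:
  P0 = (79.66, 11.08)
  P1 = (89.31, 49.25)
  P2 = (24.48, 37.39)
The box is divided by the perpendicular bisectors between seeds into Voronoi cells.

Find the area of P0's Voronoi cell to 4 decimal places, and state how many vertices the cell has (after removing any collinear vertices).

Area of P0's cell: 1455.8827 (4 vertices)

1. box [0,93]×[0,61]: [(0, 0) (93, 0) (93, 61) (0, 61)]
2. ⊥bis P0·P1 via (84.485,30.165): [(0, 51.5242) (0, 0) (93, 0) (93, 28.0123)]  |A|=3698.4453
3. ⊥bis P0·P2 via (52.07,24.235): [(58.0804, 36.8405) (40.5147, 0) (93, 0) (93, 28.0123)]  |A|=1455.8827
4. canonical 4-gon: [(58.0804, 36.8405) (40.5147, 0) (93, 0) (93, 28.0123)]
5. shoelace: 1455.8827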